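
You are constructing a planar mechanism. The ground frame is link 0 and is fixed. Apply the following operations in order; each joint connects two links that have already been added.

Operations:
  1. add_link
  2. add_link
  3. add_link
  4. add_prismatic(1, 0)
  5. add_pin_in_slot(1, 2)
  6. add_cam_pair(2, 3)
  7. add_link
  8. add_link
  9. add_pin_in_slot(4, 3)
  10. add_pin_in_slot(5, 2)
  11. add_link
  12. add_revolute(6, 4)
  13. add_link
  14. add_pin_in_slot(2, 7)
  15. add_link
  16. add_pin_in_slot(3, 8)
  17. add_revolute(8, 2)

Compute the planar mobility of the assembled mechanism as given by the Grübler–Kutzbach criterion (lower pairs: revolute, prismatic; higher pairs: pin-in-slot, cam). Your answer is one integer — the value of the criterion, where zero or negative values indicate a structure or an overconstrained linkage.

M = 12

[1;0;0] (link 0 is ground)
L+ [2;0;0]
L+ [3;0;0]
L+ [4;0;0]
P(1,0)∈J1 [4;1;0]
PS(1,2)∈J2 [4;1;1]
C(2,3)∈J2 [4;1;2]
L+ [5;1;2]
L+ [6;1;2]
PS(4,3)∈J2 [6;1;3]
PS(5,2)∈J2 [6;1;4]
L+ [7;1;4]
R(6,4)∈J1 [7;2;4]
L+ [8;2;4]
PS(2,7)∈J2 [8;2;5]
L+ [9;2;5]
PS(3,8)∈J2 [9;2;6]
R(8,2)∈J1 [9;3;6]
mobility = 24 − 6 − 6 = 12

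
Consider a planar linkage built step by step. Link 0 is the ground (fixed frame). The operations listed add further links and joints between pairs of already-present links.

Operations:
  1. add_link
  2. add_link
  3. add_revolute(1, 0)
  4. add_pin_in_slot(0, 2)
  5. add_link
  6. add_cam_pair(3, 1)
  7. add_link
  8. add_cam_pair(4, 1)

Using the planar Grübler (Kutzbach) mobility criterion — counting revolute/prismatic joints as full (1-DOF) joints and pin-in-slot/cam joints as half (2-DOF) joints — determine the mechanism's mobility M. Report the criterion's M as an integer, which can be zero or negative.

M = 7

ground; <1,0,0>
#1 <2,0,0>
#2 <3,0,0>
R:1↔0 J1 <3,1,0>
PS:0↔2 J2 <3,1,1>
#3 <4,1,1>
C:3↔1 J2 <4,1,2>
#4 <5,1,2>
C:4↔1 J2 <5,1,3>
3×4 − 2×1 − 1×3 = 7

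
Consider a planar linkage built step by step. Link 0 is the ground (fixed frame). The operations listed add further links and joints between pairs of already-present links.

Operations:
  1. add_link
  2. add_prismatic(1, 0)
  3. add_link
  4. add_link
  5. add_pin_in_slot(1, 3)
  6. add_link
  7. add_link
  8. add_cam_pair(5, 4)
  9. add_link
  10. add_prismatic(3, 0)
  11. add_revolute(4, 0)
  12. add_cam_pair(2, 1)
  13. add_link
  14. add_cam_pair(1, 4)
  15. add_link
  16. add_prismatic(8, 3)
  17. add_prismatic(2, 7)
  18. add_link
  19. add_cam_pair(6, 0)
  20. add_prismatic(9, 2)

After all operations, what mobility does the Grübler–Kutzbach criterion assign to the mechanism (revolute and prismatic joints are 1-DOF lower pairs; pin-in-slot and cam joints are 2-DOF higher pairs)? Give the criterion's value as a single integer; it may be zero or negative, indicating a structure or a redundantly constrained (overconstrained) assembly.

L=1 J1=0 J2=0
add link → L=2 J1=0 J2=0
P@1,0 dof=1 J1 → L=2 J1=1 J2=0
add link → L=3 J1=1 J2=0
add link → L=4 J1=1 J2=0
PS@1,3 dof=2 J2 → L=4 J1=1 J2=1
add link → L=5 J1=1 J2=1
add link → L=6 J1=1 J2=1
C@5,4 dof=2 J2 → L=6 J1=1 J2=2
add link → L=7 J1=1 J2=2
P@3,0 dof=1 J1 → L=7 J1=2 J2=2
R@4,0 dof=1 J1 → L=7 J1=3 J2=2
C@2,1 dof=2 J2 → L=7 J1=3 J2=3
add link → L=8 J1=3 J2=3
C@1,4 dof=2 J2 → L=8 J1=3 J2=4
add link → L=9 J1=3 J2=4
P@8,3 dof=1 J1 → L=9 J1=4 J2=4
P@2,7 dof=1 J1 → L=9 J1=5 J2=4
add link → L=10 J1=5 J2=4
C@6,0 dof=2 J2 → L=10 J1=5 J2=5
P@9,2 dof=1 J1 → L=10 J1=6 J2=5
M=3(L−1)−2J1−J2=3·9−2·6−5=10

M = 10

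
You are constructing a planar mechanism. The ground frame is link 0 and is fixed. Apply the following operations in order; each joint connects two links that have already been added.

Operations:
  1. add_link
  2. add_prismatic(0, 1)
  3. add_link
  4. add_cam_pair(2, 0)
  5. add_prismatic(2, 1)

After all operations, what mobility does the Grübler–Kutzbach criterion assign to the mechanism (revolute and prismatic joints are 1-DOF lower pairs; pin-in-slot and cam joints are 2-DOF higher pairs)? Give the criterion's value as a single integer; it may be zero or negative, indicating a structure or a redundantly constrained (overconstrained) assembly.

M = 1

L=1 J1=0 J2=0
add link → L=2 J1=0 J2=0
P@0,1 dof=1 J1 → L=2 J1=1 J2=0
add link → L=3 J1=1 J2=0
C@2,0 dof=2 J2 → L=3 J1=1 J2=1
P@2,1 dof=1 J1 → L=3 J1=2 J2=1
M=3(L−1)−2J1−J2=3·2−2·2−1=1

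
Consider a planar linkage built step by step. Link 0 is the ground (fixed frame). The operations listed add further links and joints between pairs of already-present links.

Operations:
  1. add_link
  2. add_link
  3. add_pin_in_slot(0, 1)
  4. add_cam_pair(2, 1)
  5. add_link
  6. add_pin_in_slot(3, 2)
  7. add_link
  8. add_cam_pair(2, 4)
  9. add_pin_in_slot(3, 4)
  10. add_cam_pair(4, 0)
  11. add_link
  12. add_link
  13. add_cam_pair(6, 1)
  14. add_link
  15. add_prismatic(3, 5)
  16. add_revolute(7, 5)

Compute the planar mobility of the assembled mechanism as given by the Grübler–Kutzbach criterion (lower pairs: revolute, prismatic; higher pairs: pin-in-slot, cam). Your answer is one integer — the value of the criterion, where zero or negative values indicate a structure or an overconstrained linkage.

M = 10

[1;0;0] (link 0 is ground)
L+ [2;0;0]
L+ [3;0;0]
PS(0,1)∈J2 [3;0;1]
C(2,1)∈J2 [3;0;2]
L+ [4;0;2]
PS(3,2)∈J2 [4;0;3]
L+ [5;0;3]
C(2,4)∈J2 [5;0;4]
PS(3,4)∈J2 [5;0;5]
C(4,0)∈J2 [5;0;6]
L+ [6;0;6]
L+ [7;0;6]
C(6,1)∈J2 [7;0;7]
L+ [8;0;7]
P(3,5)∈J1 [8;1;7]
R(7,5)∈J1 [8;2;7]
mobility = 21 − 4 − 7 = 10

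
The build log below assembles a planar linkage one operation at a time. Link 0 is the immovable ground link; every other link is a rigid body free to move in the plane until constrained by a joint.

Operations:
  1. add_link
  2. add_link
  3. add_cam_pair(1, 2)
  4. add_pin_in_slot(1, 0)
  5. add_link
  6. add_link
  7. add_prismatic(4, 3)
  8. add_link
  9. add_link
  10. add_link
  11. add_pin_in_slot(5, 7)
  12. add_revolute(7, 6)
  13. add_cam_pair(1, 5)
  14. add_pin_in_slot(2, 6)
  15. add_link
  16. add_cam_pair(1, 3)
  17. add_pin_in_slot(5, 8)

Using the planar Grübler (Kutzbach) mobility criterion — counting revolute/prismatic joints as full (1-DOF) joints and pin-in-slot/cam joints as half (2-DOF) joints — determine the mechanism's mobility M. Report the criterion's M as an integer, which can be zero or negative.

ground; <1,0,0>
#1 <2,0,0>
#2 <3,0,0>
C:1↔2 J2 <3,0,1>
PS:1↔0 J2 <3,0,2>
#3 <4,0,2>
#4 <5,0,2>
P:4↔3 J1 <5,1,2>
#5 <6,1,2>
#6 <7,1,2>
#7 <8,1,2>
PS:5↔7 J2 <8,1,3>
R:7↔6 J1 <8,2,3>
C:1↔5 J2 <8,2,4>
PS:2↔6 J2 <8,2,5>
#8 <9,2,5>
C:1↔3 J2 <9,2,6>
PS:5↔8 J2 <9,2,7>
3×8 − 2×2 − 1×7 = 13

M = 13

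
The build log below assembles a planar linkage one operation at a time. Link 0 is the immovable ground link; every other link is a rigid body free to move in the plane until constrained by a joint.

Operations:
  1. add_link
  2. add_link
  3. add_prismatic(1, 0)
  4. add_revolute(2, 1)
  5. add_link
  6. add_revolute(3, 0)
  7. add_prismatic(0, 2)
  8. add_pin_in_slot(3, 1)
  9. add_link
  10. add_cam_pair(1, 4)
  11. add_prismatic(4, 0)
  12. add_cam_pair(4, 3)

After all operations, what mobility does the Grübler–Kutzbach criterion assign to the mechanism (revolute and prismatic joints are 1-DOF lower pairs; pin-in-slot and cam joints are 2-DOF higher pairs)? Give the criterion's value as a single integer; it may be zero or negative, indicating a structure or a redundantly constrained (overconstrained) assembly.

link 0 = ground. State L|J1|J2 = 1|0|0
+link1  2|0|0
+link2  3|0|0
P(1,0) f=1→J1  3|1|0
R(2,1) f=1→J1  3|2|0
+link3  4|2|0
R(3,0) f=1→J1  4|3|0
P(0,2) f=1→J1  4|4|0
PS(3,1) f=2→J2  4|4|1
+link4  5|4|1
C(1,4) f=2→J2  5|4|2
P(4,0) f=1→J1  5|5|2
C(4,3) f=2→J2  5|5|3
M = 3(5−1)−2·5−3 = 12−10−3 = -1

M = -1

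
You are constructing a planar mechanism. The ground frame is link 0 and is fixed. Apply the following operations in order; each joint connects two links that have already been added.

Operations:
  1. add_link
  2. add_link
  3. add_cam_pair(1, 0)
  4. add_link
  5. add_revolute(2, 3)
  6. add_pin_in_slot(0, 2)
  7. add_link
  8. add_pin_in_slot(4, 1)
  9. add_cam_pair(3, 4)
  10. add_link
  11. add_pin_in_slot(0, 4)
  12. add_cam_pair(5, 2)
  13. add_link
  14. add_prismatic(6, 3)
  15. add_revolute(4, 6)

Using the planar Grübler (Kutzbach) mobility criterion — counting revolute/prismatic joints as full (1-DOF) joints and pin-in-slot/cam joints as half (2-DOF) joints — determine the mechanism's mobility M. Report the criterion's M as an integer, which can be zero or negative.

[1;0;0] (link 0 is ground)
L+ [2;0;0]
L+ [3;0;0]
C(1,0)∈J2 [3;0;1]
L+ [4;0;1]
R(2,3)∈J1 [4;1;1]
PS(0,2)∈J2 [4;1;2]
L+ [5;1;2]
PS(4,1)∈J2 [5;1;3]
C(3,4)∈J2 [5;1;4]
L+ [6;1;4]
PS(0,4)∈J2 [6;1;5]
C(5,2)∈J2 [6;1;6]
L+ [7;1;6]
P(6,3)∈J1 [7;2;6]
R(4,6)∈J1 [7;3;6]
mobility = 18 − 6 − 6 = 6

M = 6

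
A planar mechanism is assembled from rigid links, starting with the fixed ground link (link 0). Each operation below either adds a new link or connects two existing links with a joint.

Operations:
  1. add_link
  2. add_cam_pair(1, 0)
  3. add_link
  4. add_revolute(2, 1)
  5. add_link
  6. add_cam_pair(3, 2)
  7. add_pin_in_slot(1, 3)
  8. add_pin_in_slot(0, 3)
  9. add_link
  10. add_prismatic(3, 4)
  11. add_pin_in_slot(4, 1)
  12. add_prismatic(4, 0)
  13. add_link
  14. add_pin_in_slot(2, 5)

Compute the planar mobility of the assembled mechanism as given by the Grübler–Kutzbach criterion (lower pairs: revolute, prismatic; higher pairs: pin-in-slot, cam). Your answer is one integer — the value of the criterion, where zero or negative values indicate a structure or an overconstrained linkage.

M = 3

L=1 J1=0 J2=0
add link → L=2 J1=0 J2=0
C@1,0 dof=2 J2 → L=2 J1=0 J2=1
add link → L=3 J1=0 J2=1
R@2,1 dof=1 J1 → L=3 J1=1 J2=1
add link → L=4 J1=1 J2=1
C@3,2 dof=2 J2 → L=4 J1=1 J2=2
PS@1,3 dof=2 J2 → L=4 J1=1 J2=3
PS@0,3 dof=2 J2 → L=4 J1=1 J2=4
add link → L=5 J1=1 J2=4
P@3,4 dof=1 J1 → L=5 J1=2 J2=4
PS@4,1 dof=2 J2 → L=5 J1=2 J2=5
P@4,0 dof=1 J1 → L=5 J1=3 J2=5
add link → L=6 J1=3 J2=5
PS@2,5 dof=2 J2 → L=6 J1=3 J2=6
M=3(L−1)−2J1−J2=3·5−2·3−6=3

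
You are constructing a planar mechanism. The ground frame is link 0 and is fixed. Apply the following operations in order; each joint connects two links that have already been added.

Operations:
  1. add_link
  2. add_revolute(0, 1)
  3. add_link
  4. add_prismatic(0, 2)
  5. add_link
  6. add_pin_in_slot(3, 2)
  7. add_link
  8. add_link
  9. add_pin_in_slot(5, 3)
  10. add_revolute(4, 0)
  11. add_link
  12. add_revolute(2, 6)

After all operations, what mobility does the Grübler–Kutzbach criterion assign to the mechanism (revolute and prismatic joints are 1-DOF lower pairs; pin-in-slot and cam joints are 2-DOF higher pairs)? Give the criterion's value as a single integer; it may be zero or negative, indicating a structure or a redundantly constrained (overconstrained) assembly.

M = 8

ground; <1,0,0>
#1 <2,0,0>
R:0↔1 J1 <2,1,0>
#2 <3,1,0>
P:0↔2 J1 <3,2,0>
#3 <4,2,0>
PS:3↔2 J2 <4,2,1>
#4 <5,2,1>
#5 <6,2,1>
PS:5↔3 J2 <6,2,2>
R:4↔0 J1 <6,3,2>
#6 <7,3,2>
R:2↔6 J1 <7,4,2>
3×6 − 2×4 − 1×2 = 8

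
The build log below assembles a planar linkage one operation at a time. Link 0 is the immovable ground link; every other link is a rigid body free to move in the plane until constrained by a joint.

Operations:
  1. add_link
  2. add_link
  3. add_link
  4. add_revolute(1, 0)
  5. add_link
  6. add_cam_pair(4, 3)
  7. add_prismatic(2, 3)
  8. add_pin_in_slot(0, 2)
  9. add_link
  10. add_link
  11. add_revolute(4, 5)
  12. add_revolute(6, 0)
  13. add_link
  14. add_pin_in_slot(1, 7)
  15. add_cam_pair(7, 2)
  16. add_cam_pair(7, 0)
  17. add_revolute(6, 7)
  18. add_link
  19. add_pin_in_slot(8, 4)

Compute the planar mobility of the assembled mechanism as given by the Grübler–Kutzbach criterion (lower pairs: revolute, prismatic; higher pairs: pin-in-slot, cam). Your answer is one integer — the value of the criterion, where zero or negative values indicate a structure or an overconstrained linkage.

M = 8

(L,J1,J2)=(1,0,0); link0 fixed
link1: (2,0,0)
link2: (3,0,0)
link3: (4,0,0)
R 1-0 [J1]: (4,1,0)
link4: (5,1,0)
C 4-3 [J2]: (5,1,1)
P 2-3 [J1]: (5,2,1)
PS 0-2 [J2]: (5,2,2)
link5: (6,2,2)
link6: (7,2,2)
R 4-5 [J1]: (7,3,2)
R 6-0 [J1]: (7,4,2)
link7: (8,4,2)
PS 1-7 [J2]: (8,4,3)
C 7-2 [J2]: (8,4,4)
C 7-0 [J2]: (8,4,5)
R 6-7 [J1]: (8,5,5)
link8: (9,5,5)
PS 8-4 [J2]: (9,5,6)
Grübler: 3·8 − 2·5 − 6 = 8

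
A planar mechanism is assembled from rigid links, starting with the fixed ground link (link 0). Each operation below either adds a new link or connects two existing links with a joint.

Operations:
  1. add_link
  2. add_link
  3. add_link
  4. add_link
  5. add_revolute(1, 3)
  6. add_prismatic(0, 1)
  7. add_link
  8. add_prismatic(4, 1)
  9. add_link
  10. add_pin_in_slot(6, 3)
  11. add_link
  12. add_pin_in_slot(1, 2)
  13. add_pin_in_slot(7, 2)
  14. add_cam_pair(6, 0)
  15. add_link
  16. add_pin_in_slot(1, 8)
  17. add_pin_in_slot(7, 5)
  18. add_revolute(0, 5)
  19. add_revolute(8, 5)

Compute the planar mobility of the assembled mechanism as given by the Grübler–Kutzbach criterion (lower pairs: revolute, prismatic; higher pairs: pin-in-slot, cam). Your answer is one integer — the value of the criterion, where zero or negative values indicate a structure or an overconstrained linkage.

M = 8

L=1 J1=0 J2=0
add link → L=2 J1=0 J2=0
add link → L=3 J1=0 J2=0
add link → L=4 J1=0 J2=0
add link → L=5 J1=0 J2=0
R@1,3 dof=1 J1 → L=5 J1=1 J2=0
P@0,1 dof=1 J1 → L=5 J1=2 J2=0
add link → L=6 J1=2 J2=0
P@4,1 dof=1 J1 → L=6 J1=3 J2=0
add link → L=7 J1=3 J2=0
PS@6,3 dof=2 J2 → L=7 J1=3 J2=1
add link → L=8 J1=3 J2=1
PS@1,2 dof=2 J2 → L=8 J1=3 J2=2
PS@7,2 dof=2 J2 → L=8 J1=3 J2=3
C@6,0 dof=2 J2 → L=8 J1=3 J2=4
add link → L=9 J1=3 J2=4
PS@1,8 dof=2 J2 → L=9 J1=3 J2=5
PS@7,5 dof=2 J2 → L=9 J1=3 J2=6
R@0,5 dof=1 J1 → L=9 J1=4 J2=6
R@8,5 dof=1 J1 → L=9 J1=5 J2=6
M=3(L−1)−2J1−J2=3·8−2·5−6=8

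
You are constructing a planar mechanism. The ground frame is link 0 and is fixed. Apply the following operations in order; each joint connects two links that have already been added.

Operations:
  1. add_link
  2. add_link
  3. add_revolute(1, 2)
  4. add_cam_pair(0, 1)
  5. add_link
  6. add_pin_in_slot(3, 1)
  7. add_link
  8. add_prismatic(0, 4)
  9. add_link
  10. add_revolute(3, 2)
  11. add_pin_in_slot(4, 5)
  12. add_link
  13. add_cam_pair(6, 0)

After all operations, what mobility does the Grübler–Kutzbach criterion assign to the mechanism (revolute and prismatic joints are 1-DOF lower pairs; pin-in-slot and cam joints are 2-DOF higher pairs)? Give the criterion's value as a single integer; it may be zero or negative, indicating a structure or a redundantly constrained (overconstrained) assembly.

ground; <1,0,0>
#1 <2,0,0>
#2 <3,0,0>
R:1↔2 J1 <3,1,0>
C:0↔1 J2 <3,1,1>
#3 <4,1,1>
PS:3↔1 J2 <4,1,2>
#4 <5,1,2>
P:0↔4 J1 <5,2,2>
#5 <6,2,2>
R:3↔2 J1 <6,3,2>
PS:4↔5 J2 <6,3,3>
#6 <7,3,3>
C:6↔0 J2 <7,3,4>
3×6 − 2×3 − 1×4 = 8

M = 8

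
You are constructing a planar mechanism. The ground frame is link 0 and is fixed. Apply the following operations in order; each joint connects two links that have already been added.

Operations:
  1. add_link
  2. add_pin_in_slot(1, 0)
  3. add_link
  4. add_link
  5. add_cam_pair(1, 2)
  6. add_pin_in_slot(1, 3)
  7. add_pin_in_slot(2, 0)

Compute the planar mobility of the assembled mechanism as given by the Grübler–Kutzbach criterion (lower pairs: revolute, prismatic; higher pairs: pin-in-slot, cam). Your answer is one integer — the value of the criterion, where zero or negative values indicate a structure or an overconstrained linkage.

M = 5

ground; <1,0,0>
#1 <2,0,0>
PS:1↔0 J2 <2,0,1>
#2 <3,0,1>
#3 <4,0,1>
C:1↔2 J2 <4,0,2>
PS:1↔3 J2 <4,0,3>
PS:2↔0 J2 <4,0,4>
3×3 − 2×0 − 1×4 = 5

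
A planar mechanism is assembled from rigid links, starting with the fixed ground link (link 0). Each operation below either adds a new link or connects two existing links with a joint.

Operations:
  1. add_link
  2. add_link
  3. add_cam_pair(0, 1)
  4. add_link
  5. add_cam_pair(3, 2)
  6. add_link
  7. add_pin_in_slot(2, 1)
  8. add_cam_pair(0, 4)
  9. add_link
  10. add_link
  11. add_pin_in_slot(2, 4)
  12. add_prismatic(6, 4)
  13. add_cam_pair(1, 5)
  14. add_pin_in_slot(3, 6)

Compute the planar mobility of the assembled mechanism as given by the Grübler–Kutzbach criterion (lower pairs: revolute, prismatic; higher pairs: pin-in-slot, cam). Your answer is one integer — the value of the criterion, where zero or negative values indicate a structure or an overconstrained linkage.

[1;0;0] (link 0 is ground)
L+ [2;0;0]
L+ [3;0;0]
C(0,1)∈J2 [3;0;1]
L+ [4;0;1]
C(3,2)∈J2 [4;0;2]
L+ [5;0;2]
PS(2,1)∈J2 [5;0;3]
C(0,4)∈J2 [5;0;4]
L+ [6;0;4]
L+ [7;0;4]
PS(2,4)∈J2 [7;0;5]
P(6,4)∈J1 [7;1;5]
C(1,5)∈J2 [7;1;6]
PS(3,6)∈J2 [7;1;7]
mobility = 18 − 2 − 7 = 9

M = 9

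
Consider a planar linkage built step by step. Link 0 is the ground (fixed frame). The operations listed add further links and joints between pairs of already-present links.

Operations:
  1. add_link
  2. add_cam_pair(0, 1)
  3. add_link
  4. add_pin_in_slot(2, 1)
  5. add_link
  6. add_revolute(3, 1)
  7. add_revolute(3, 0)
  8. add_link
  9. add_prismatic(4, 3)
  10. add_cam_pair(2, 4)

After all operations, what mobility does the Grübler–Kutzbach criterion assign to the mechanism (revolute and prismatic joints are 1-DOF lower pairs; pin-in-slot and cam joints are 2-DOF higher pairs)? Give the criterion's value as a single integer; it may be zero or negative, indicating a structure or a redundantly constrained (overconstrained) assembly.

M = 3

(L,J1,J2)=(1,0,0); link0 fixed
link1: (2,0,0)
C 0-1 [J2]: (2,0,1)
link2: (3,0,1)
PS 2-1 [J2]: (3,0,2)
link3: (4,0,2)
R 3-1 [J1]: (4,1,2)
R 3-0 [J1]: (4,2,2)
link4: (5,2,2)
P 4-3 [J1]: (5,3,2)
C 2-4 [J2]: (5,3,3)
Grübler: 3·4 − 2·3 − 3 = 3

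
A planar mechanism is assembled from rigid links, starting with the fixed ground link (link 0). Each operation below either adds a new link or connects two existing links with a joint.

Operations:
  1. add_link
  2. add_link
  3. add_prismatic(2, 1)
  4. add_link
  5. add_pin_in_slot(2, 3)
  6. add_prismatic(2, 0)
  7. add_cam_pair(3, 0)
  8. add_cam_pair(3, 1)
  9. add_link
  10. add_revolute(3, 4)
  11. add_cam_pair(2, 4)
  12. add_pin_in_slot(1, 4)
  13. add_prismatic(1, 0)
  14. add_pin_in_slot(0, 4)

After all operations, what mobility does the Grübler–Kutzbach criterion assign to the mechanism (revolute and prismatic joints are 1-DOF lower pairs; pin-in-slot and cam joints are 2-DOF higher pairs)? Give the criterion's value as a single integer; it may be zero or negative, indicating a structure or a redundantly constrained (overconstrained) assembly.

[1;0;0] (link 0 is ground)
L+ [2;0;0]
L+ [3;0;0]
P(2,1)∈J1 [3;1;0]
L+ [4;1;0]
PS(2,3)∈J2 [4;1;1]
P(2,0)∈J1 [4;2;1]
C(3,0)∈J2 [4;2;2]
C(3,1)∈J2 [4;2;3]
L+ [5;2;3]
R(3,4)∈J1 [5;3;3]
C(2,4)∈J2 [5;3;4]
PS(1,4)∈J2 [5;3;5]
P(1,0)∈J1 [5;4;5]
PS(0,4)∈J2 [5;4;6]
mobility = 12 − 8 − 6 = -2

M = -2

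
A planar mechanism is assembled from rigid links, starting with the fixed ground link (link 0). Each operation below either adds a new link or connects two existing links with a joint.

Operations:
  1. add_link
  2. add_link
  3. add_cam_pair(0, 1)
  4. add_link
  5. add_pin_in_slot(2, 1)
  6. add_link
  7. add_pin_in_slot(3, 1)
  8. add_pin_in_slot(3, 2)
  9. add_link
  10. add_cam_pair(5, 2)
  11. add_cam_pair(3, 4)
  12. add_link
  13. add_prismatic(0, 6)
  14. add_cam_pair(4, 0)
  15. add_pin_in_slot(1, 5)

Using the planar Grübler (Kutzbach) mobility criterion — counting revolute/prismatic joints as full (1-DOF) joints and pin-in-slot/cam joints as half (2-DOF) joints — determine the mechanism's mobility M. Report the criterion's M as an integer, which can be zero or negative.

M = 8

link 0 = ground. State L|J1|J2 = 1|0|0
+link1  2|0|0
+link2  3|0|0
C(0,1) f=2→J2  3|0|1
+link3  4|0|1
PS(2,1) f=2→J2  4|0|2
+link4  5|0|2
PS(3,1) f=2→J2  5|0|3
PS(3,2) f=2→J2  5|0|4
+link5  6|0|4
C(5,2) f=2→J2  6|0|5
C(3,4) f=2→J2  6|0|6
+link6  7|0|6
P(0,6) f=1→J1  7|1|6
C(4,0) f=2→J2  7|1|7
PS(1,5) f=2→J2  7|1|8
M = 3(7−1)−2·1−8 = 18−2−8 = 8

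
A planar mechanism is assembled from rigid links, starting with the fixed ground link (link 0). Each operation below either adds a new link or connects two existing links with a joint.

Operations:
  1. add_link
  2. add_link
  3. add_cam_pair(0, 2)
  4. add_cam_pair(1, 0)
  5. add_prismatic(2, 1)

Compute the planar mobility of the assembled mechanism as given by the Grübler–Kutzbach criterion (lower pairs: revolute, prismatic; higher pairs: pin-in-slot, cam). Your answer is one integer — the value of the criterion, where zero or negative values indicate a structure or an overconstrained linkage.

M = 2

link 0 = ground. State L|J1|J2 = 1|0|0
+link1  2|0|0
+link2  3|0|0
C(0,2) f=2→J2  3|0|1
C(1,0) f=2→J2  3|0|2
P(2,1) f=1→J1  3|1|2
M = 3(3−1)−2·1−2 = 6−2−2 = 2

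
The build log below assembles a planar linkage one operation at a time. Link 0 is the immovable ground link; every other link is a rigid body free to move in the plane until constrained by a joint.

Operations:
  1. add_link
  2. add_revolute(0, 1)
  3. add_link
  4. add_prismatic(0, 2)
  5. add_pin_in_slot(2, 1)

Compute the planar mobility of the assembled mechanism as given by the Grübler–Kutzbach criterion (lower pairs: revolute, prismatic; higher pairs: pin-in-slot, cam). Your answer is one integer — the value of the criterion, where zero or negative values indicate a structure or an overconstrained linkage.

M = 1

link 0 = ground. State L|J1|J2 = 1|0|0
+link1  2|0|0
R(0,1) f=1→J1  2|1|0
+link2  3|1|0
P(0,2) f=1→J1  3|2|0
PS(2,1) f=2→J2  3|2|1
M = 3(3−1)−2·2−1 = 6−4−1 = 1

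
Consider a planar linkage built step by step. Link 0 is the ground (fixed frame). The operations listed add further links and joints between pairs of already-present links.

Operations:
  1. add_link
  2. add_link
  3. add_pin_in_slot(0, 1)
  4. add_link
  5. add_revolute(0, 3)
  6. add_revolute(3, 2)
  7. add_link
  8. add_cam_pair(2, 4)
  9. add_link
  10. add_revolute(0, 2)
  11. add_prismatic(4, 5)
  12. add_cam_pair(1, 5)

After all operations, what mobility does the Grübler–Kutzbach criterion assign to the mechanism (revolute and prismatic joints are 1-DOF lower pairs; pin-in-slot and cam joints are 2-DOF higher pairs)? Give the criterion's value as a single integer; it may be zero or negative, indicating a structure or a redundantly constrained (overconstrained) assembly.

ground; <1,0,0>
#1 <2,0,0>
#2 <3,0,0>
PS:0↔1 J2 <3,0,1>
#3 <4,0,1>
R:0↔3 J1 <4,1,1>
R:3↔2 J1 <4,2,1>
#4 <5,2,1>
C:2↔4 J2 <5,2,2>
#5 <6,2,2>
R:0↔2 J1 <6,3,2>
P:4↔5 J1 <6,4,2>
C:1↔5 J2 <6,4,3>
3×5 − 2×4 − 1×3 = 4

M = 4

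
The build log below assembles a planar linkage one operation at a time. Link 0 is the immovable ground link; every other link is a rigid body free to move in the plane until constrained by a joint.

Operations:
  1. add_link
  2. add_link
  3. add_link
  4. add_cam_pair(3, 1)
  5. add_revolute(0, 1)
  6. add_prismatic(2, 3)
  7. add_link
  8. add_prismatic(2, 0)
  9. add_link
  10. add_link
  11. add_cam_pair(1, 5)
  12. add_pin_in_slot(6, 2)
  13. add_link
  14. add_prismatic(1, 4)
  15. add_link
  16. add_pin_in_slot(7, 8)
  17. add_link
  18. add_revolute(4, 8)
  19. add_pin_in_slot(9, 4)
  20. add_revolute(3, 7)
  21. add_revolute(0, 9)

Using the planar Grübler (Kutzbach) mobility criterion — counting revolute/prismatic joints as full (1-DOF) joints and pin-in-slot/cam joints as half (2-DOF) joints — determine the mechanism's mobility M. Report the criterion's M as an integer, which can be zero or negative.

M = 8

(L,J1,J2)=(1,0,0); link0 fixed
link1: (2,0,0)
link2: (3,0,0)
link3: (4,0,0)
C 3-1 [J2]: (4,0,1)
R 0-1 [J1]: (4,1,1)
P 2-3 [J1]: (4,2,1)
link4: (5,2,1)
P 2-0 [J1]: (5,3,1)
link5: (6,3,1)
link6: (7,3,1)
C 1-5 [J2]: (7,3,2)
PS 6-2 [J2]: (7,3,3)
link7: (8,3,3)
P 1-4 [J1]: (8,4,3)
link8: (9,4,3)
PS 7-8 [J2]: (9,4,4)
link9: (10,4,4)
R 4-8 [J1]: (10,5,4)
PS 9-4 [J2]: (10,5,5)
R 3-7 [J1]: (10,6,5)
R 0-9 [J1]: (10,7,5)
Grübler: 3·9 − 2·7 − 5 = 8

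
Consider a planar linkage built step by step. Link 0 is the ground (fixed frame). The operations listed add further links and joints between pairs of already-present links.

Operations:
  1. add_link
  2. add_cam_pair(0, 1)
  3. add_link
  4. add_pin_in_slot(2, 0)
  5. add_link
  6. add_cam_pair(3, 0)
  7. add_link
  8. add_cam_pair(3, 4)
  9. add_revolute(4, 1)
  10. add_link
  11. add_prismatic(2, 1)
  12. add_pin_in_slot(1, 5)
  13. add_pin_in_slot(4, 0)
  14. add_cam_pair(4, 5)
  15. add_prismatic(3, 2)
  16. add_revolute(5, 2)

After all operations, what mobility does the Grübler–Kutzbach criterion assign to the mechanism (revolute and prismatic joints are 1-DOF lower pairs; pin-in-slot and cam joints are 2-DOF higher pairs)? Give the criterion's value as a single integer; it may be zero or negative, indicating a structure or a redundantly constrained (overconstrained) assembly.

M = 0

(L,J1,J2)=(1,0,0); link0 fixed
link1: (2,0,0)
C 0-1 [J2]: (2,0,1)
link2: (3,0,1)
PS 2-0 [J2]: (3,0,2)
link3: (4,0,2)
C 3-0 [J2]: (4,0,3)
link4: (5,0,3)
C 3-4 [J2]: (5,0,4)
R 4-1 [J1]: (5,1,4)
link5: (6,1,4)
P 2-1 [J1]: (6,2,4)
PS 1-5 [J2]: (6,2,5)
PS 4-0 [J2]: (6,2,6)
C 4-5 [J2]: (6,2,7)
P 3-2 [J1]: (6,3,7)
R 5-2 [J1]: (6,4,7)
Grübler: 3·5 − 2·4 − 7 = 0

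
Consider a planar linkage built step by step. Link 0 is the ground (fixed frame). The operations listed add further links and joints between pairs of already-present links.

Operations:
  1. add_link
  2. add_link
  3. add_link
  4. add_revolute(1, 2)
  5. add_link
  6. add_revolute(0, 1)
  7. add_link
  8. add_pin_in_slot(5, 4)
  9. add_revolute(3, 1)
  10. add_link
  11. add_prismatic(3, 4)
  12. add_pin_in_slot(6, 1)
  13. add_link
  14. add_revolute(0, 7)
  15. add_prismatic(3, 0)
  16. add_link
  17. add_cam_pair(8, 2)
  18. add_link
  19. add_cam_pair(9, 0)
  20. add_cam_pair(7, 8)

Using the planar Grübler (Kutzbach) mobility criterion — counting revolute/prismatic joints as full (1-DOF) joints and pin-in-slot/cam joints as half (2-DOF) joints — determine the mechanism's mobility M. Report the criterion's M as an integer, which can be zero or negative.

M = 10

(L,J1,J2)=(1,0,0); link0 fixed
link1: (2,0,0)
link2: (3,0,0)
link3: (4,0,0)
R 1-2 [J1]: (4,1,0)
link4: (5,1,0)
R 0-1 [J1]: (5,2,0)
link5: (6,2,0)
PS 5-4 [J2]: (6,2,1)
R 3-1 [J1]: (6,3,1)
link6: (7,3,1)
P 3-4 [J1]: (7,4,1)
PS 6-1 [J2]: (7,4,2)
link7: (8,4,2)
R 0-7 [J1]: (8,5,2)
P 3-0 [J1]: (8,6,2)
link8: (9,6,2)
C 8-2 [J2]: (9,6,3)
link9: (10,6,3)
C 9-0 [J2]: (10,6,4)
C 7-8 [J2]: (10,6,5)
Grübler: 3·9 − 2·6 − 5 = 10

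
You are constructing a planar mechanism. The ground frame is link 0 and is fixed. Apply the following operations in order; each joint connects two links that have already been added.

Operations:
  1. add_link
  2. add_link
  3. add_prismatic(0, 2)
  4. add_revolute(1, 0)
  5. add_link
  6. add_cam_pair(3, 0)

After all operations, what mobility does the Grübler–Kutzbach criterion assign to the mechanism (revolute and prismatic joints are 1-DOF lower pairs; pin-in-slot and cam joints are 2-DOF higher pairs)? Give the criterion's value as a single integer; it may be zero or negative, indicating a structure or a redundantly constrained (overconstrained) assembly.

M = 4

link 0 = ground. State L|J1|J2 = 1|0|0
+link1  2|0|0
+link2  3|0|0
P(0,2) f=1→J1  3|1|0
R(1,0) f=1→J1  3|2|0
+link3  4|2|0
C(3,0) f=2→J2  4|2|1
M = 3(4−1)−2·2−1 = 9−4−1 = 4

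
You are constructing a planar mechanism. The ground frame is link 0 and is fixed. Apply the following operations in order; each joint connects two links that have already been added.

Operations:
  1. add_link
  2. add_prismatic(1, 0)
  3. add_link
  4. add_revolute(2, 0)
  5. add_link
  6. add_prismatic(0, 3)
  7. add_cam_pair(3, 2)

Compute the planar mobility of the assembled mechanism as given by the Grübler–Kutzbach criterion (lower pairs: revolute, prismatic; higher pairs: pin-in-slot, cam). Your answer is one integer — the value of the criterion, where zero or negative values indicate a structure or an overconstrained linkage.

M = 2

L=1 J1=0 J2=0
add link → L=2 J1=0 J2=0
P@1,0 dof=1 J1 → L=2 J1=1 J2=0
add link → L=3 J1=1 J2=0
R@2,0 dof=1 J1 → L=3 J1=2 J2=0
add link → L=4 J1=2 J2=0
P@0,3 dof=1 J1 → L=4 J1=3 J2=0
C@3,2 dof=2 J2 → L=4 J1=3 J2=1
M=3(L−1)−2J1−J2=3·3−2·3−1=2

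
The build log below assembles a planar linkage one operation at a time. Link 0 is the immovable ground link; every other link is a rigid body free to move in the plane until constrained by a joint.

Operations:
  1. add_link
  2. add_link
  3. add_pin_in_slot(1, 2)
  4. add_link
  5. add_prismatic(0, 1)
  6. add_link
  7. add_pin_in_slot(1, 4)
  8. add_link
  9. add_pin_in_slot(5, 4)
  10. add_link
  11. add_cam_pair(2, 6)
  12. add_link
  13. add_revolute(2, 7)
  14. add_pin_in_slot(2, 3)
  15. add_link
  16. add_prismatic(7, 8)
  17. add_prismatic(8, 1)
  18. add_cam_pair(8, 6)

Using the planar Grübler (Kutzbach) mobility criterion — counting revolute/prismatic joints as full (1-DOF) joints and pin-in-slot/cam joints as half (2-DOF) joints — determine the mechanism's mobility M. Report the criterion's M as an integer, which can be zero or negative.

M = 10

L=1 J1=0 J2=0
add link → L=2 J1=0 J2=0
add link → L=3 J1=0 J2=0
PS@1,2 dof=2 J2 → L=3 J1=0 J2=1
add link → L=4 J1=0 J2=1
P@0,1 dof=1 J1 → L=4 J1=1 J2=1
add link → L=5 J1=1 J2=1
PS@1,4 dof=2 J2 → L=5 J1=1 J2=2
add link → L=6 J1=1 J2=2
PS@5,4 dof=2 J2 → L=6 J1=1 J2=3
add link → L=7 J1=1 J2=3
C@2,6 dof=2 J2 → L=7 J1=1 J2=4
add link → L=8 J1=1 J2=4
R@2,7 dof=1 J1 → L=8 J1=2 J2=4
PS@2,3 dof=2 J2 → L=8 J1=2 J2=5
add link → L=9 J1=2 J2=5
P@7,8 dof=1 J1 → L=9 J1=3 J2=5
P@8,1 dof=1 J1 → L=9 J1=4 J2=5
C@8,6 dof=2 J2 → L=9 J1=4 J2=6
M=3(L−1)−2J1−J2=3·8−2·4−6=10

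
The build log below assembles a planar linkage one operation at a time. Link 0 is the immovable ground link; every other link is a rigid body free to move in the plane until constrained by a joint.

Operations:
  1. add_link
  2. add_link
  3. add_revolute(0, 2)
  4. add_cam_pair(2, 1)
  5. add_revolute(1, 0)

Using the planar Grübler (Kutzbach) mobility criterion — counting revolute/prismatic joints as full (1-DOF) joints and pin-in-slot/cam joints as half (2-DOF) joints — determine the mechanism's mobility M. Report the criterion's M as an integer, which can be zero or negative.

M = 1

(L,J1,J2)=(1,0,0); link0 fixed
link1: (2,0,0)
link2: (3,0,0)
R 0-2 [J1]: (3,1,0)
C 2-1 [J2]: (3,1,1)
R 1-0 [J1]: (3,2,1)
Grübler: 3·2 − 2·2 − 1 = 1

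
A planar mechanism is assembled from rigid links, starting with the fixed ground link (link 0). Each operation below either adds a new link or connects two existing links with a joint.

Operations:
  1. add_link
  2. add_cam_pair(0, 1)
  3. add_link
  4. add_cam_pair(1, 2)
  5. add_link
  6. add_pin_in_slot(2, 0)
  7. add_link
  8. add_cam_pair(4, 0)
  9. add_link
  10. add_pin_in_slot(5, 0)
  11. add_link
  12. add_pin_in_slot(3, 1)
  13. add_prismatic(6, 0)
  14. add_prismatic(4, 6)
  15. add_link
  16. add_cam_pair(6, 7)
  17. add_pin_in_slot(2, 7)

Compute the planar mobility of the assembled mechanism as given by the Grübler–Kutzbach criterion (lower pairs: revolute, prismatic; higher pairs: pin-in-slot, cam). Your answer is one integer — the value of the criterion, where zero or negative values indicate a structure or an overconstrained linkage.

L=1 J1=0 J2=0
add link → L=2 J1=0 J2=0
C@0,1 dof=2 J2 → L=2 J1=0 J2=1
add link → L=3 J1=0 J2=1
C@1,2 dof=2 J2 → L=3 J1=0 J2=2
add link → L=4 J1=0 J2=2
PS@2,0 dof=2 J2 → L=4 J1=0 J2=3
add link → L=5 J1=0 J2=3
C@4,0 dof=2 J2 → L=5 J1=0 J2=4
add link → L=6 J1=0 J2=4
PS@5,0 dof=2 J2 → L=6 J1=0 J2=5
add link → L=7 J1=0 J2=5
PS@3,1 dof=2 J2 → L=7 J1=0 J2=6
P@6,0 dof=1 J1 → L=7 J1=1 J2=6
P@4,6 dof=1 J1 → L=7 J1=2 J2=6
add link → L=8 J1=2 J2=6
C@6,7 dof=2 J2 → L=8 J1=2 J2=7
PS@2,7 dof=2 J2 → L=8 J1=2 J2=8
M=3(L−1)−2J1−J2=3·7−2·2−8=9

M = 9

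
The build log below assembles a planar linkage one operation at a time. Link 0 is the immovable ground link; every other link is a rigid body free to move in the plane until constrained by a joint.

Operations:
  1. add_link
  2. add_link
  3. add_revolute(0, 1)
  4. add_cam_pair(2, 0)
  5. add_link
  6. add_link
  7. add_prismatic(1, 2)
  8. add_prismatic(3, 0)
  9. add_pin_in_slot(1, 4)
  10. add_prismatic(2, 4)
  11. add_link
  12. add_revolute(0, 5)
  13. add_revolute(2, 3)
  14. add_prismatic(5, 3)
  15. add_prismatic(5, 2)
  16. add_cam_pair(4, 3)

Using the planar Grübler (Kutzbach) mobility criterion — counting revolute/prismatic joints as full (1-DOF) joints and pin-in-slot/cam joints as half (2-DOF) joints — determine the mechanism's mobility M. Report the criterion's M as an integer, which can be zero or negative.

link 0 = ground. State L|J1|J2 = 1|0|0
+link1  2|0|0
+link2  3|0|0
R(0,1) f=1→J1  3|1|0
C(2,0) f=2→J2  3|1|1
+link3  4|1|1
+link4  5|1|1
P(1,2) f=1→J1  5|2|1
P(3,0) f=1→J1  5|3|1
PS(1,4) f=2→J2  5|3|2
P(2,4) f=1→J1  5|4|2
+link5  6|4|2
R(0,5) f=1→J1  6|5|2
R(2,3) f=1→J1  6|6|2
P(5,3) f=1→J1  6|7|2
P(5,2) f=1→J1  6|8|2
C(4,3) f=2→J2  6|8|3
M = 3(6−1)−2·8−3 = 15−16−3 = -4

M = -4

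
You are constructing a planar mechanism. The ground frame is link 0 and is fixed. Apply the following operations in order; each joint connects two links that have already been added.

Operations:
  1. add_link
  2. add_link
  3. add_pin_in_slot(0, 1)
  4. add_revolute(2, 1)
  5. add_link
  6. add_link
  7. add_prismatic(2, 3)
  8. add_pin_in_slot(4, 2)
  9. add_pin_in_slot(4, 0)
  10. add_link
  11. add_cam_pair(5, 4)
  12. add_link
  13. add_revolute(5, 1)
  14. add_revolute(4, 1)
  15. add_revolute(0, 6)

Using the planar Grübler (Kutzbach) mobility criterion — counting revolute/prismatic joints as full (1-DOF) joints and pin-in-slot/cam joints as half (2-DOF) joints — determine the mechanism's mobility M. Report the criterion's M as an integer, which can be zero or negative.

(L,J1,J2)=(1,0,0); link0 fixed
link1: (2,0,0)
link2: (3,0,0)
PS 0-1 [J2]: (3,0,1)
R 2-1 [J1]: (3,1,1)
link3: (4,1,1)
link4: (5,1,1)
P 2-3 [J1]: (5,2,1)
PS 4-2 [J2]: (5,2,2)
PS 4-0 [J2]: (5,2,3)
link5: (6,2,3)
C 5-4 [J2]: (6,2,4)
link6: (7,2,4)
R 5-1 [J1]: (7,3,4)
R 4-1 [J1]: (7,4,4)
R 0-6 [J1]: (7,5,4)
Grübler: 3·6 − 2·5 − 4 = 4

M = 4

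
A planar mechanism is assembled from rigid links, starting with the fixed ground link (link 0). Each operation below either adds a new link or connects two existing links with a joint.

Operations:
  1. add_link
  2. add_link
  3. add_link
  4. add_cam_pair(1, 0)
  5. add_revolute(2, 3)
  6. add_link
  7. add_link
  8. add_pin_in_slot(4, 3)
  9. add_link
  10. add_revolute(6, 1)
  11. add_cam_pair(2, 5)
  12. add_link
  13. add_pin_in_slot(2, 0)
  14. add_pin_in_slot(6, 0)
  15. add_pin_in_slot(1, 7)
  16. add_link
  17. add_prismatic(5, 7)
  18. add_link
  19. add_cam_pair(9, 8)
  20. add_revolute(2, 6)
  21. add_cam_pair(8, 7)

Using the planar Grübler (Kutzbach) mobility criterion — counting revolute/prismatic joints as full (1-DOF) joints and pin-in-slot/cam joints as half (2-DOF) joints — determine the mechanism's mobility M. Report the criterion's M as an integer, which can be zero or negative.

link 0 = ground. State L|J1|J2 = 1|0|0
+link1  2|0|0
+link2  3|0|0
+link3  4|0|0
C(1,0) f=2→J2  4|0|1
R(2,3) f=1→J1  4|1|1
+link4  5|1|1
+link5  6|1|1
PS(4,3) f=2→J2  6|1|2
+link6  7|1|2
R(6,1) f=1→J1  7|2|2
C(2,5) f=2→J2  7|2|3
+link7  8|2|3
PS(2,0) f=2→J2  8|2|4
PS(6,0) f=2→J2  8|2|5
PS(1,7) f=2→J2  8|2|6
+link8  9|2|6
P(5,7) f=1→J1  9|3|6
+link9  10|3|6
C(9,8) f=2→J2  10|3|7
R(2,6) f=1→J1  10|4|7
C(8,7) f=2→J2  10|4|8
M = 3(10−1)−2·4−8 = 27−8−8 = 11

M = 11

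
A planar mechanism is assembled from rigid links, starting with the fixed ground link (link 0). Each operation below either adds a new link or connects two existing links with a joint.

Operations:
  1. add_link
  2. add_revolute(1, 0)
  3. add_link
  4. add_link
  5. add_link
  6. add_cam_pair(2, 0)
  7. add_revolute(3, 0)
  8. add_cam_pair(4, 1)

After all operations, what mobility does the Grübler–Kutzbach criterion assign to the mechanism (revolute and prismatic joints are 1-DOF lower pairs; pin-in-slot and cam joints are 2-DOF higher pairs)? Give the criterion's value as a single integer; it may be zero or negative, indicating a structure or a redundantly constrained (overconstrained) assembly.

ground; <1,0,0>
#1 <2,0,0>
R:1↔0 J1 <2,1,0>
#2 <3,1,0>
#3 <4,1,0>
#4 <5,1,0>
C:2↔0 J2 <5,1,1>
R:3↔0 J1 <5,2,1>
C:4↔1 J2 <5,2,2>
3×4 − 2×2 − 1×2 = 6

M = 6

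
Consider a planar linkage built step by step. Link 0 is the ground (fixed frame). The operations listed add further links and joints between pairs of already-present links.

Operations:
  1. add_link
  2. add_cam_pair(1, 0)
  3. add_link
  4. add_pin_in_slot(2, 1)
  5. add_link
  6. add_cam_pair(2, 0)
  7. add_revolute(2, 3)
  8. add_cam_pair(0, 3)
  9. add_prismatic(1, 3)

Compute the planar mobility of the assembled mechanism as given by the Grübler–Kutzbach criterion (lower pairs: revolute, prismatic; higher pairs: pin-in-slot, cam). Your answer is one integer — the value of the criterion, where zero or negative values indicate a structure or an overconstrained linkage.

link 0 = ground. State L|J1|J2 = 1|0|0
+link1  2|0|0
C(1,0) f=2→J2  2|0|1
+link2  3|0|1
PS(2,1) f=2→J2  3|0|2
+link3  4|0|2
C(2,0) f=2→J2  4|0|3
R(2,3) f=1→J1  4|1|3
C(0,3) f=2→J2  4|1|4
P(1,3) f=1→J1  4|2|4
M = 3(4−1)−2·2−4 = 9−4−4 = 1

M = 1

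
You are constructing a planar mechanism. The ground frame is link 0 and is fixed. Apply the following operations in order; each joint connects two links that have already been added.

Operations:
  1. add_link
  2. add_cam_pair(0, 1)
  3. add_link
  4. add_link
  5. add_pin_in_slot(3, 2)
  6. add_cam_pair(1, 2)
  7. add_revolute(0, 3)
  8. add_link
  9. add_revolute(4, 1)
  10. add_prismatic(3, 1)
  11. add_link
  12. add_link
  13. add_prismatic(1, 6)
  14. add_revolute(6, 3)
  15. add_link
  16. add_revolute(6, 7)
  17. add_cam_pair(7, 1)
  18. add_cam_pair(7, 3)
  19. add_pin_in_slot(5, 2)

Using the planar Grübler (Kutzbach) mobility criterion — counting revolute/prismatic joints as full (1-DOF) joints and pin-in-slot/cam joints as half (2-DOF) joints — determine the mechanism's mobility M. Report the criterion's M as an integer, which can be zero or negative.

link 0 = ground. State L|J1|J2 = 1|0|0
+link1  2|0|0
C(0,1) f=2→J2  2|0|1
+link2  3|0|1
+link3  4|0|1
PS(3,2) f=2→J2  4|0|2
C(1,2) f=2→J2  4|0|3
R(0,3) f=1→J1  4|1|3
+link4  5|1|3
R(4,1) f=1→J1  5|2|3
P(3,1) f=1→J1  5|3|3
+link5  6|3|3
+link6  7|3|3
P(1,6) f=1→J1  7|4|3
R(6,3) f=1→J1  7|5|3
+link7  8|5|3
R(6,7) f=1→J1  8|6|3
C(7,1) f=2→J2  8|6|4
C(7,3) f=2→J2  8|6|5
PS(5,2) f=2→J2  8|6|6
M = 3(8−1)−2·6−6 = 21−12−6 = 3

M = 3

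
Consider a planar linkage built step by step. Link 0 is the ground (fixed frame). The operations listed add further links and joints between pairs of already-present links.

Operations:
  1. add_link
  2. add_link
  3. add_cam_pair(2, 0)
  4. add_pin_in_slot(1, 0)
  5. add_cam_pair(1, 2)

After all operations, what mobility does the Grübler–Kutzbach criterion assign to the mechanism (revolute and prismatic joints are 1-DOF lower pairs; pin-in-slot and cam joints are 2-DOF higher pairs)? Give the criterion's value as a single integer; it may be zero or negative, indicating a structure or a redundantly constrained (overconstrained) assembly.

[1;0;0] (link 0 is ground)
L+ [2;0;0]
L+ [3;0;0]
C(2,0)∈J2 [3;0;1]
PS(1,0)∈J2 [3;0;2]
C(1,2)∈J2 [3;0;3]
mobility = 6 − 0 − 3 = 3

M = 3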